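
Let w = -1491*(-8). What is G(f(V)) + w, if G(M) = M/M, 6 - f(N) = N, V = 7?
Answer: 11929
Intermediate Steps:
f(N) = 6 - N
w = 11928
G(M) = 1
G(f(V)) + w = 1 + 11928 = 11929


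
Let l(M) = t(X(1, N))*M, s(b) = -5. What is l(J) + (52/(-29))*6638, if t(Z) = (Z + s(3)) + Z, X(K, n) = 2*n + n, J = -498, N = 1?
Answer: -359618/29 ≈ -12401.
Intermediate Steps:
X(K, n) = 3*n
t(Z) = -5 + 2*Z (t(Z) = (Z - 5) + Z = (-5 + Z) + Z = -5 + 2*Z)
l(M) = M (l(M) = (-5 + 2*(3*1))*M = (-5 + 2*3)*M = (-5 + 6)*M = 1*M = M)
l(J) + (52/(-29))*6638 = -498 + (52/(-29))*6638 = -498 + (52*(-1/29))*6638 = -498 - 52/29*6638 = -498 - 345176/29 = -359618/29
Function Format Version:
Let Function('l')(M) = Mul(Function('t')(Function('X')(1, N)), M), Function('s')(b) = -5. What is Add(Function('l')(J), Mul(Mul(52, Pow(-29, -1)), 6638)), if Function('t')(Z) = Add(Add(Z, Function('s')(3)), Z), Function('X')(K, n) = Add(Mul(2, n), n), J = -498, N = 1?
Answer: Rational(-359618, 29) ≈ -12401.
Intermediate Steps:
Function('X')(K, n) = Mul(3, n)
Function('t')(Z) = Add(-5, Mul(2, Z)) (Function('t')(Z) = Add(Add(Z, -5), Z) = Add(Add(-5, Z), Z) = Add(-5, Mul(2, Z)))
Function('l')(M) = M (Function('l')(M) = Mul(Add(-5, Mul(2, Mul(3, 1))), M) = Mul(Add(-5, Mul(2, 3)), M) = Mul(Add(-5, 6), M) = Mul(1, M) = M)
Add(Function('l')(J), Mul(Mul(52, Pow(-29, -1)), 6638)) = Add(-498, Mul(Mul(52, Pow(-29, -1)), 6638)) = Add(-498, Mul(Mul(52, Rational(-1, 29)), 6638)) = Add(-498, Mul(Rational(-52, 29), 6638)) = Add(-498, Rational(-345176, 29)) = Rational(-359618, 29)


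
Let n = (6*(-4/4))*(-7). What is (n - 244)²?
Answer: 40804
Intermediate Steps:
n = 42 (n = (6*(-4*¼))*(-7) = (6*(-1))*(-7) = -6*(-7) = 42)
(n - 244)² = (42 - 244)² = (-202)² = 40804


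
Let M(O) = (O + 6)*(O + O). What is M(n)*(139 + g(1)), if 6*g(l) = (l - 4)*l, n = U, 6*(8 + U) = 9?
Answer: 3601/4 ≈ 900.25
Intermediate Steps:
U = -13/2 (U = -8 + (⅙)*9 = -8 + 3/2 = -13/2 ≈ -6.5000)
n = -13/2 ≈ -6.5000
M(O) = 2*O*(6 + O) (M(O) = (6 + O)*(2*O) = 2*O*(6 + O))
g(l) = l*(-4 + l)/6 (g(l) = ((l - 4)*l)/6 = ((-4 + l)*l)/6 = (l*(-4 + l))/6 = l*(-4 + l)/6)
M(n)*(139 + g(1)) = (2*(-13/2)*(6 - 13/2))*(139 + (⅙)*1*(-4 + 1)) = (2*(-13/2)*(-½))*(139 + (⅙)*1*(-3)) = 13*(139 - ½)/2 = (13/2)*(277/2) = 3601/4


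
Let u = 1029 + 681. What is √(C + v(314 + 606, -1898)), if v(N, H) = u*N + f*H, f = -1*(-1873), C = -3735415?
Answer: 3*I*√635241 ≈ 2391.1*I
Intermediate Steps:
f = 1873
u = 1710
v(N, H) = 1710*N + 1873*H
√(C + v(314 + 606, -1898)) = √(-3735415 + (1710*(314 + 606) + 1873*(-1898))) = √(-3735415 + (1710*920 - 3554954)) = √(-3735415 + (1573200 - 3554954)) = √(-3735415 - 1981754) = √(-5717169) = 3*I*√635241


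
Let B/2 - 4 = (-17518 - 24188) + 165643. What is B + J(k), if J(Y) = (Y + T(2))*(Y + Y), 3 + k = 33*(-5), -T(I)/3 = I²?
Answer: 308362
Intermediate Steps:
T(I) = -3*I²
k = -168 (k = -3 + 33*(-5) = -3 - 165 = -168)
B = 247882 (B = 8 + 2*((-17518 - 24188) + 165643) = 8 + 2*(-41706 + 165643) = 8 + 2*123937 = 8 + 247874 = 247882)
J(Y) = 2*Y*(-12 + Y) (J(Y) = (Y - 3*2²)*(Y + Y) = (Y - 3*4)*(2*Y) = (Y - 12)*(2*Y) = (-12 + Y)*(2*Y) = 2*Y*(-12 + Y))
B + J(k) = 247882 + 2*(-168)*(-12 - 168) = 247882 + 2*(-168)*(-180) = 247882 + 60480 = 308362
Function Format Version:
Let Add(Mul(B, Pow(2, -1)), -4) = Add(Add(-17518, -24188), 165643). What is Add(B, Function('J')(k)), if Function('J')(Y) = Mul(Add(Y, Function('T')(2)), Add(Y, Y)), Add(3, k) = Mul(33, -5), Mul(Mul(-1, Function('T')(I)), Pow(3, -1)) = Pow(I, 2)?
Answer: 308362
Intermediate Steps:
Function('T')(I) = Mul(-3, Pow(I, 2))
k = -168 (k = Add(-3, Mul(33, -5)) = Add(-3, -165) = -168)
B = 247882 (B = Add(8, Mul(2, Add(Add(-17518, -24188), 165643))) = Add(8, Mul(2, Add(-41706, 165643))) = Add(8, Mul(2, 123937)) = Add(8, 247874) = 247882)
Function('J')(Y) = Mul(2, Y, Add(-12, Y)) (Function('J')(Y) = Mul(Add(Y, Mul(-3, Pow(2, 2))), Add(Y, Y)) = Mul(Add(Y, Mul(-3, 4)), Mul(2, Y)) = Mul(Add(Y, -12), Mul(2, Y)) = Mul(Add(-12, Y), Mul(2, Y)) = Mul(2, Y, Add(-12, Y)))
Add(B, Function('J')(k)) = Add(247882, Mul(2, -168, Add(-12, -168))) = Add(247882, Mul(2, -168, -180)) = Add(247882, 60480) = 308362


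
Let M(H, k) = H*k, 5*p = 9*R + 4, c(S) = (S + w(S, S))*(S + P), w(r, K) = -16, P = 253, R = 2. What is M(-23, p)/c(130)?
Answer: -253/109155 ≈ -0.0023178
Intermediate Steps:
c(S) = (-16 + S)*(253 + S) (c(S) = (S - 16)*(S + 253) = (-16 + S)*(253 + S))
p = 22/5 (p = (9*2 + 4)/5 = (18 + 4)/5 = (⅕)*22 = 22/5 ≈ 4.4000)
M(-23, p)/c(130) = (-23*22/5)/(-4048 + 130² + 237*130) = -506/(5*(-4048 + 16900 + 30810)) = -506/5/43662 = -506/5*1/43662 = -253/109155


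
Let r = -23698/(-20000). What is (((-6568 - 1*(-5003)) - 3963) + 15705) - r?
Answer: 101758151/10000 ≈ 10176.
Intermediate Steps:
r = 11849/10000 (r = -23698*(-1/20000) = 11849/10000 ≈ 1.1849)
(((-6568 - 1*(-5003)) - 3963) + 15705) - r = (((-6568 - 1*(-5003)) - 3963) + 15705) - 1*11849/10000 = (((-6568 + 5003) - 3963) + 15705) - 11849/10000 = ((-1565 - 3963) + 15705) - 11849/10000 = (-5528 + 15705) - 11849/10000 = 10177 - 11849/10000 = 101758151/10000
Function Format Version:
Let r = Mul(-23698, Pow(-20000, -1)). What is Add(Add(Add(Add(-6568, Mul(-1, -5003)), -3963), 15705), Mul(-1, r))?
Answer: Rational(101758151, 10000) ≈ 10176.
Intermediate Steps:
r = Rational(11849, 10000) (r = Mul(-23698, Rational(-1, 20000)) = Rational(11849, 10000) ≈ 1.1849)
Add(Add(Add(Add(-6568, Mul(-1, -5003)), -3963), 15705), Mul(-1, r)) = Add(Add(Add(Add(-6568, Mul(-1, -5003)), -3963), 15705), Mul(-1, Rational(11849, 10000))) = Add(Add(Add(Add(-6568, 5003), -3963), 15705), Rational(-11849, 10000)) = Add(Add(Add(-1565, -3963), 15705), Rational(-11849, 10000)) = Add(Add(-5528, 15705), Rational(-11849, 10000)) = Add(10177, Rational(-11849, 10000)) = Rational(101758151, 10000)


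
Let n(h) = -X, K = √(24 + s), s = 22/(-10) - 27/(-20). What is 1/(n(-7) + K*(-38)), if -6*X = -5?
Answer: 150/6017023 - 684*√2315/6017023 ≈ -0.0054446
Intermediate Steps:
X = ⅚ (X = -⅙*(-5) = ⅚ ≈ 0.83333)
s = -17/20 (s = 22*(-⅒) - 27*(-1/20) = -11/5 + 27/20 = -17/20 ≈ -0.85000)
K = √2315/10 (K = √(24 - 17/20) = √(463/20) = √2315/10 ≈ 4.8114)
n(h) = -⅚ (n(h) = -1*⅚ = -⅚)
1/(n(-7) + K*(-38)) = 1/(-⅚ + (√2315/10)*(-38)) = 1/(-⅚ - 19*√2315/5)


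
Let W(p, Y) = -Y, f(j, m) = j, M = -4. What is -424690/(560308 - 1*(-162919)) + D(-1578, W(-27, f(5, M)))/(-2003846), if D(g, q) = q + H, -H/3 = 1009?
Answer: -424410266738/724617765521 ≈ -0.58570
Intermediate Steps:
H = -3027 (H = -3*1009 = -3027)
D(g, q) = -3027 + q (D(g, q) = q - 3027 = -3027 + q)
-424690/(560308 - 1*(-162919)) + D(-1578, W(-27, f(5, M)))/(-2003846) = -424690/(560308 - 1*(-162919)) + (-3027 - 1*5)/(-2003846) = -424690/(560308 + 162919) + (-3027 - 5)*(-1/2003846) = -424690/723227 - 3032*(-1/2003846) = -424690*1/723227 + 1516/1001923 = -424690/723227 + 1516/1001923 = -424410266738/724617765521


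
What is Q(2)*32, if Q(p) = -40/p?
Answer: -640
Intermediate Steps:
Q(2)*32 = -40/2*32 = -40*½*32 = -20*32 = -640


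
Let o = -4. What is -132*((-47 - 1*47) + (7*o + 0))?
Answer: 16104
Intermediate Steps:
-132*((-47 - 1*47) + (7*o + 0)) = -132*((-47 - 1*47) + (7*(-4) + 0)) = -132*((-47 - 47) + (-28 + 0)) = -132*(-94 - 28) = -132*(-122) = 16104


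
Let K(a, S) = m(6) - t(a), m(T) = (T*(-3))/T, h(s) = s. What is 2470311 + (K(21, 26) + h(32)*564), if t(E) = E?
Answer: 2488335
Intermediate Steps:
m(T) = -3 (m(T) = (-3*T)/T = -3)
K(a, S) = -3 - a
2470311 + (K(21, 26) + h(32)*564) = 2470311 + ((-3 - 1*21) + 32*564) = 2470311 + ((-3 - 21) + 18048) = 2470311 + (-24 + 18048) = 2470311 + 18024 = 2488335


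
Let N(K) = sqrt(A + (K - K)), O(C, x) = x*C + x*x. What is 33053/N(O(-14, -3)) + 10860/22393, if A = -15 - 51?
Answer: 10860/22393 - 33053*I*sqrt(66)/66 ≈ 0.48497 - 4068.5*I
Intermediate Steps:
O(C, x) = x**2 + C*x (O(C, x) = C*x + x**2 = x**2 + C*x)
A = -66
N(K) = I*sqrt(66) (N(K) = sqrt(-66 + (K - K)) = sqrt(-66 + 0) = sqrt(-66) = I*sqrt(66))
33053/N(O(-14, -3)) + 10860/22393 = 33053/((I*sqrt(66))) + 10860/22393 = 33053*(-I*sqrt(66)/66) + 10860*(1/22393) = -33053*I*sqrt(66)/66 + 10860/22393 = 10860/22393 - 33053*I*sqrt(66)/66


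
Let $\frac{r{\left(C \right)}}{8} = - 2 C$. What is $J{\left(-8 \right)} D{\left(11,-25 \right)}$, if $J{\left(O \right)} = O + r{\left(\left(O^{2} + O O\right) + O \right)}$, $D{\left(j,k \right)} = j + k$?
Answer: $26992$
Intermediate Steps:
$r{\left(C \right)} = - 16 C$ ($r{\left(C \right)} = 8 \left(- 2 C\right) = - 16 C$)
$J{\left(O \right)} = - 32 O^{2} - 15 O$ ($J{\left(O \right)} = O - 16 \left(\left(O^{2} + O O\right) + O\right) = O - 16 \left(\left(O^{2} + O^{2}\right) + O\right) = O - 16 \left(2 O^{2} + O\right) = O - 16 \left(O + 2 O^{2}\right) = O - \left(16 O + 32 O^{2}\right) = - 32 O^{2} - 15 O$)
$J{\left(-8 \right)} D{\left(11,-25 \right)} = - 8 \left(-15 - -256\right) \left(11 - 25\right) = - 8 \left(-15 + 256\right) \left(-14\right) = \left(-8\right) 241 \left(-14\right) = \left(-1928\right) \left(-14\right) = 26992$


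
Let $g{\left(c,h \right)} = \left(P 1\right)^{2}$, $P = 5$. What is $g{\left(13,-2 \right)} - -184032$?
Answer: $184057$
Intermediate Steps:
$g{\left(c,h \right)} = 25$ ($g{\left(c,h \right)} = \left(5 \cdot 1\right)^{2} = 5^{2} = 25$)
$g{\left(13,-2 \right)} - -184032 = 25 - -184032 = 25 + 184032 = 184057$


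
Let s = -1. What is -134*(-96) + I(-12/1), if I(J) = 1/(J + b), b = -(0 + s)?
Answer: 141503/11 ≈ 12864.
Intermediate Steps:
b = 1 (b = -(0 - 1) = -1*(-1) = 1)
I(J) = 1/(1 + J) (I(J) = 1/(J + 1) = 1/(1 + J))
-134*(-96) + I(-12/1) = -134*(-96) + 1/(1 - 12/1) = 12864 + 1/(1 - 12*1) = 12864 + 1/(1 - 12) = 12864 + 1/(-11) = 12864 - 1/11 = 141503/11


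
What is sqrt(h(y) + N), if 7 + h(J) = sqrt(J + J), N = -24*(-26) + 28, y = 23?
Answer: sqrt(645 + sqrt(46)) ≈ 25.530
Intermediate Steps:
N = 652 (N = 624 + 28 = 652)
h(J) = -7 + sqrt(2)*sqrt(J) (h(J) = -7 + sqrt(J + J) = -7 + sqrt(2*J) = -7 + sqrt(2)*sqrt(J))
sqrt(h(y) + N) = sqrt((-7 + sqrt(2)*sqrt(23)) + 652) = sqrt((-7 + sqrt(46)) + 652) = sqrt(645 + sqrt(46))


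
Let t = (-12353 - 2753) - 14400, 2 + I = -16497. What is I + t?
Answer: -46005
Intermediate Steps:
I = -16499 (I = -2 - 16497 = -16499)
t = -29506 (t = -15106 - 14400 = -29506)
I + t = -16499 - 29506 = -46005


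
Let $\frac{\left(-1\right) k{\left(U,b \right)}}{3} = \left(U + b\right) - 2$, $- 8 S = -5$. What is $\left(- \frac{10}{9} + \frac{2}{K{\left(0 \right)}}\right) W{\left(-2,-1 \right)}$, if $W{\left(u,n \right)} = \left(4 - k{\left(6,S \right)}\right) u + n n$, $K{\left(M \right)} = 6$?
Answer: $\frac{973}{36} \approx 27.028$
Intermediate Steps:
$S = \frac{5}{8}$ ($S = \left(- \frac{1}{8}\right) \left(-5\right) = \frac{5}{8} \approx 0.625$)
$k{\left(U,b \right)} = 6 - 3 U - 3 b$ ($k{\left(U,b \right)} = - 3 \left(\left(U + b\right) - 2\right) = - 3 \left(-2 + U + b\right) = 6 - 3 U - 3 b$)
$W{\left(u,n \right)} = n^{2} + \frac{143 u}{8}$ ($W{\left(u,n \right)} = \left(4 - \left(6 - 18 - \frac{15}{8}\right)\right) u + n n = \left(4 - \left(6 - 18 - \frac{15}{8}\right)\right) u + n^{2} = \left(4 - - \frac{111}{8}\right) u + n^{2} = \left(4 + \frac{111}{8}\right) u + n^{2} = \frac{143 u}{8} + n^{2} = n^{2} + \frac{143 u}{8}$)
$\left(- \frac{10}{9} + \frac{2}{K{\left(0 \right)}}\right) W{\left(-2,-1 \right)} = \left(- \frac{10}{9} + \frac{2}{6}\right) \left(\left(-1\right)^{2} + \frac{143}{8} \left(-2\right)\right) = \left(\left(-10\right) \frac{1}{9} + 2 \cdot \frac{1}{6}\right) \left(1 - \frac{143}{4}\right) = \left(- \frac{10}{9} + \frac{1}{3}\right) \left(- \frac{139}{4}\right) = \left(- \frac{7}{9}\right) \left(- \frac{139}{4}\right) = \frac{973}{36}$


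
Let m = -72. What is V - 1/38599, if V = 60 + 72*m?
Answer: -197781277/38599 ≈ -5124.0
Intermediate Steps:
V = -5124 (V = 60 + 72*(-72) = 60 - 5184 = -5124)
V - 1/38599 = -5124 - 1/38599 = -197781277/38599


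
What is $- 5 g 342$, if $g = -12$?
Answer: $20520$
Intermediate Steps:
$- 5 g 342 = \left(-5\right) \left(-12\right) 342 = 60 \cdot 342 = 20520$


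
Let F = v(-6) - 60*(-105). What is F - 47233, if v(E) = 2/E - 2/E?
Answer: -40933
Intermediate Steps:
v(E) = 0
F = 6300 (F = 0 - 60*(-105) = 0 + 6300 = 6300)
F - 47233 = 6300 - 47233 = -40933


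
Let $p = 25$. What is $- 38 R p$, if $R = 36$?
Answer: $-34200$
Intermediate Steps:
$- 38 R p = \left(-38\right) 36 \cdot 25 = \left(-1368\right) 25 = -34200$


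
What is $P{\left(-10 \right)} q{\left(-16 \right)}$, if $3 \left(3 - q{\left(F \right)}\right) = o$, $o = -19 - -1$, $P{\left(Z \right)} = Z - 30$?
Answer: $-360$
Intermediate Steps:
$P{\left(Z \right)} = -30 + Z$
$o = -18$ ($o = -19 + 1 = -18$)
$q{\left(F \right)} = 9$ ($q{\left(F \right)} = 3 - -6 = 3 + 6 = 9$)
$P{\left(-10 \right)} q{\left(-16 \right)} = \left(-30 - 10\right) 9 = \left(-40\right) 9 = -360$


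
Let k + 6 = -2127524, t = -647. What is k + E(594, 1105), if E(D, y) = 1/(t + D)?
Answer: -112759091/53 ≈ -2.1275e+6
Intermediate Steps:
E(D, y) = 1/(-647 + D)
k = -2127530 (k = -6 - 2127524 = -2127530)
k + E(594, 1105) = -2127530 + 1/(-647 + 594) = -2127530 + 1/(-53) = -2127530 - 1/53 = -112759091/53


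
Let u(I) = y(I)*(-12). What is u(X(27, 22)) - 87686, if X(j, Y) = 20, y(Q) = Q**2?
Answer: -92486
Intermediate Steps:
u(I) = -12*I**2 (u(I) = I**2*(-12) = -12*I**2)
u(X(27, 22)) - 87686 = -12*20**2 - 87686 = -12*400 - 87686 = -4800 - 87686 = -92486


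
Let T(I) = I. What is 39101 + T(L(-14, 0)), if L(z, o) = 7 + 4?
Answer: 39112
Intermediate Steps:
L(z, o) = 11
39101 + T(L(-14, 0)) = 39101 + 11 = 39112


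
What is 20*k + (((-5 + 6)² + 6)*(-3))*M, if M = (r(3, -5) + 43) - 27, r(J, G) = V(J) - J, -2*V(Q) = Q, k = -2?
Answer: -563/2 ≈ -281.50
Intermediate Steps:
V(Q) = -Q/2
r(J, G) = -3*J/2 (r(J, G) = -J/2 - J = -3*J/2)
M = 23/2 (M = (-3/2*3 + 43) - 27 = (-9/2 + 43) - 27 = 77/2 - 27 = 23/2 ≈ 11.500)
20*k + (((-5 + 6)² + 6)*(-3))*M = 20*(-2) + (((-5 + 6)² + 6)*(-3))*(23/2) = -40 + ((1² + 6)*(-3))*(23/2) = -40 + ((1 + 6)*(-3))*(23/2) = -40 + (7*(-3))*(23/2) = -40 - 21*23/2 = -40 - 483/2 = -563/2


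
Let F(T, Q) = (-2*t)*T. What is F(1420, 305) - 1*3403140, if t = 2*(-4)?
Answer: -3380420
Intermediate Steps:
t = -8
F(T, Q) = 16*T (F(T, Q) = (-2*(-8))*T = 16*T)
F(1420, 305) - 1*3403140 = 16*1420 - 1*3403140 = 22720 - 3403140 = -3380420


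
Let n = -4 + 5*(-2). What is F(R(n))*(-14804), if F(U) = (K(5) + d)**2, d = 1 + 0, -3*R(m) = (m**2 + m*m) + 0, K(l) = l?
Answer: -532944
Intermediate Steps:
n = -14 (n = -4 - 10 = -14)
R(m) = -2*m**2/3 (R(m) = -((m**2 + m*m) + 0)/3 = -((m**2 + m**2) + 0)/3 = -(2*m**2 + 0)/3 = -2*m**2/3)
d = 1
F(U) = 36 (F(U) = (5 + 1)**2 = 6**2 = 36)
F(R(n))*(-14804) = 36*(-14804) = -532944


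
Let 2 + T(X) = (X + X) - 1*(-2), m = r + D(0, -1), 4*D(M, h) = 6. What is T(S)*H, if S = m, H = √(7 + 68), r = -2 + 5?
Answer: 45*√3 ≈ 77.942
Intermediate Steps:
D(M, h) = 3/2 (D(M, h) = (¼)*6 = 3/2)
r = 3
H = 5*√3 (H = √75 = 5*√3 ≈ 8.6602)
m = 9/2 (m = 3 + 3/2 = 9/2 ≈ 4.5000)
S = 9/2 ≈ 4.5000
T(X) = 2*X (T(X) = -2 + ((X + X) - 1*(-2)) = -2 + (2*X + 2) = -2 + (2 + 2*X) = 2*X)
T(S)*H = (2*(9/2))*(5*√3) = 9*(5*√3) = 45*√3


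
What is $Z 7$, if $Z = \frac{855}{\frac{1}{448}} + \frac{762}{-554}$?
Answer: $\frac{742711893}{277} \approx 2.6813 \cdot 10^{6}$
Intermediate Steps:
$Z = \frac{106101699}{277}$ ($Z = 855 \frac{1}{\frac{1}{448}} + 762 \left(- \frac{1}{554}\right) = 855 \cdot 448 - \frac{381}{277} = 383040 - \frac{381}{277} = \frac{106101699}{277} \approx 3.8304 \cdot 10^{5}$)
$Z 7 = \frac{106101699}{277} \cdot 7 = \frac{742711893}{277}$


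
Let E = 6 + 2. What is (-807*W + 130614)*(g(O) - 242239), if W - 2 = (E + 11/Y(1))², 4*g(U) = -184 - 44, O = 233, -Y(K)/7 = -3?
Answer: -2506302797416/147 ≈ -1.7050e+10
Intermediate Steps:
Y(K) = 21 (Y(K) = -7*(-3) = 21)
E = 8
g(U) = -57 (g(U) = (-184 - 44)/4 = (¼)*(-228) = -57)
W = 32923/441 (W = 2 + (8 + 11/21)² = 2 + (179/21)² = 2 + 32041/441 = 32923/441 ≈ 74.655)
(-807*W + 130614)*(g(O) - 242239) = (-807*32923/441 + 130614)*(-57 - 242239) = (-8856287/147 + 130614)*(-242296) = (10343971/147)*(-242296) = -2506302797416/147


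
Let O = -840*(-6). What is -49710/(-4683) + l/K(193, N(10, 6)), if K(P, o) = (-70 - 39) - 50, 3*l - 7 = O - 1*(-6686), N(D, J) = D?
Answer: -3470441/248199 ≈ -13.982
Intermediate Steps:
O = 5040
l = 3911 (l = 7/3 + (5040 - 1*(-6686))/3 = 7/3 + (5040 + 6686)/3 = 7/3 + (⅓)*11726 = 7/3 + 11726/3 = 3911)
K(P, o) = -159 (K(P, o) = -109 - 50 = -159)
-49710/(-4683) + l/K(193, N(10, 6)) = -49710/(-4683) + 3911/(-159) = -49710*(-1/4683) + 3911*(-1/159) = 16570/1561 - 3911/159 = -3470441/248199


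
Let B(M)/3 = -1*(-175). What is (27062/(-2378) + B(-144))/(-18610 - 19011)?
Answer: -610694/44731369 ≈ -0.013652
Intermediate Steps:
B(M) = 525 (B(M) = 3*(-1*(-175)) = 3*175 = 525)
(27062/(-2378) + B(-144))/(-18610 - 19011) = (27062/(-2378) + 525)/(-18610 - 19011) = (27062*(-1/2378) + 525)/(-37621) = (-13531/1189 + 525)*(-1/37621) = (610694/1189)*(-1/37621) = -610694/44731369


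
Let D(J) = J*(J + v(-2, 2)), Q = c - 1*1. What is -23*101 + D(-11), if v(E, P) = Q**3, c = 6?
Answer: -3577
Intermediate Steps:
Q = 5 (Q = 6 - 1*1 = 6 - 1 = 5)
v(E, P) = 125 (v(E, P) = 5**3 = 125)
D(J) = J*(125 + J) (D(J) = J*(J + 125) = J*(125 + J))
-23*101 + D(-11) = -23*101 - 11*(125 - 11) = -2323 - 11*114 = -2323 - 1254 = -3577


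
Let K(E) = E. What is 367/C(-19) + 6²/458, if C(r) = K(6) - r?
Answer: 84493/5725 ≈ 14.759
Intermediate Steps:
C(r) = 6 - r
367/C(-19) + 6²/458 = 367/(6 - 1*(-19)) + 6²/458 = 367/(6 + 19) + 36*(1/458) = 367/25 + 18/229 = 84493/5725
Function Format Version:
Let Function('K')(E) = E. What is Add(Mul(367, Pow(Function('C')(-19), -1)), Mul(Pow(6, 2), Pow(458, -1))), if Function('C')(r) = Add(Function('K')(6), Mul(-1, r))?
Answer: Rational(84493, 5725) ≈ 14.759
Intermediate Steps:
Function('C')(r) = Add(6, Mul(-1, r))
Add(Mul(367, Pow(Function('C')(-19), -1)), Mul(Pow(6, 2), Pow(458, -1))) = Add(Mul(367, Pow(Add(6, Mul(-1, -19)), -1)), Mul(Pow(6, 2), Pow(458, -1))) = Add(Mul(367, Pow(Add(6, 19), -1)), Mul(36, Rational(1, 458))) = Add(Mul(367, Pow(25, -1)), Rational(18, 229)) = Add(Mul(367, Rational(1, 25)), Rational(18, 229)) = Add(Rational(367, 25), Rational(18, 229)) = Rational(84493, 5725)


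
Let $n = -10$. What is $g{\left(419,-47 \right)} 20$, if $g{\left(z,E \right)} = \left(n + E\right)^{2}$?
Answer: $64980$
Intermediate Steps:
$g{\left(z,E \right)} = \left(-10 + E\right)^{2}$
$g{\left(419,-47 \right)} 20 = \left(-10 - 47\right)^{2} \cdot 20 = \left(-57\right)^{2} \cdot 20 = 3249 \cdot 20 = 64980$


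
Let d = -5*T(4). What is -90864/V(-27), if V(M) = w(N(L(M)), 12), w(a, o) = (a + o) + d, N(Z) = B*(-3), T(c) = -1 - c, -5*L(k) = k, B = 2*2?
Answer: -90864/25 ≈ -3634.6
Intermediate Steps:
B = 4
L(k) = -k/5
N(Z) = -12 (N(Z) = 4*(-3) = -12)
d = 25 (d = -5*(-1 - 1*4) = -5*(-1 - 4) = -5*(-5) = 25)
w(a, o) = 25 + a + o (w(a, o) = (a + o) + 25 = 25 + a + o)
V(M) = 25 (V(M) = 25 - 12 + 12 = 25)
-90864/V(-27) = -90864/25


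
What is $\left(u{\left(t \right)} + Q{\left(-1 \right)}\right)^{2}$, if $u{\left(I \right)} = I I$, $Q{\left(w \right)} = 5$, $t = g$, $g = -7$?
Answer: $2916$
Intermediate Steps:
$t = -7$
$u{\left(I \right)} = I^{2}$
$\left(u{\left(t \right)} + Q{\left(-1 \right)}\right)^{2} = \left(\left(-7\right)^{2} + 5\right)^{2} = \left(49 + 5\right)^{2} = 54^{2} = 2916$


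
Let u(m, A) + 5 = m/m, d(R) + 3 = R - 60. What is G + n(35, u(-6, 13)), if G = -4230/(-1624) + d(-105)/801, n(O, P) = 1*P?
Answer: -347983/216804 ≈ -1.6051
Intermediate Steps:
d(R) = -63 + R (d(R) = -3 + (R - 60) = -3 + (-60 + R) = -63 + R)
u(m, A) = -4 (u(m, A) = -5 + m/m = -5 + 1 = -4)
n(O, P) = P
G = 519233/216804 (G = -4230/(-1624) + (-63 - 105)/801 = -4230*(-1/1624) - 168*1/801 = 2115/812 - 56/267 = 519233/216804 ≈ 2.3949)
G + n(35, u(-6, 13)) = 519233/216804 - 4 = -347983/216804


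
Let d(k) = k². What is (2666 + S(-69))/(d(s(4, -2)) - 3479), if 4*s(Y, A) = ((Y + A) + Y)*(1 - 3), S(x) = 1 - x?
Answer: -1368/1735 ≈ -0.78847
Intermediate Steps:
s(Y, A) = -Y - A/2 (s(Y, A) = (((Y + A) + Y)*(1 - 3))/4 = (((A + Y) + Y)*(-2))/4 = ((A + 2*Y)*(-2))/4 = (-4*Y - 2*A)/4 = -Y - A/2)
(2666 + S(-69))/(d(s(4, -2)) - 3479) = (2666 + (1 - 1*(-69)))/((-1*4 - ½*(-2))² - 3479) = (2666 + (1 + 69))/((-4 + 1)² - 3479) = (2666 + 70)/((-3)² - 3479) = 2736/(9 - 3479) = 2736/(-3470) = 2736*(-1/3470) = -1368/1735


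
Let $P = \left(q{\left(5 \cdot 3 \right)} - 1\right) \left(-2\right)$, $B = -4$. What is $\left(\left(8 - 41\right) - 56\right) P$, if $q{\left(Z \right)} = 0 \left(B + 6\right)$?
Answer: $-178$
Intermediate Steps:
$q{\left(Z \right)} = 0$ ($q{\left(Z \right)} = 0 \left(-4 + 6\right) = 0 \cdot 2 = 0$)
$P = 2$ ($P = \left(0 - 1\right) \left(-2\right) = \left(-1\right) \left(-2\right) = 2$)
$\left(\left(8 - 41\right) - 56\right) P = \left(\left(8 - 41\right) - 56\right) 2 = \left(-33 - 56\right) 2 = \left(-89\right) 2 = -178$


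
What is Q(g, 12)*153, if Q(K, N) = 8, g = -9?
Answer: 1224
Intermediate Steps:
Q(g, 12)*153 = 8*153 = 1224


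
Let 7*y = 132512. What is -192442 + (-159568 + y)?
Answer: -2331558/7 ≈ -3.3308e+5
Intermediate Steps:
y = 132512/7 (y = (⅐)*132512 = 132512/7 ≈ 18930.)
-192442 + (-159568 + y) = -192442 + (-159568 + 132512/7) = -192442 - 984464/7 = -2331558/7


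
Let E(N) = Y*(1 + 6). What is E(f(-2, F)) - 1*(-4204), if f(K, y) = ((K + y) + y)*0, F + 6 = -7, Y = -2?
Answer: 4190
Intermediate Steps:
F = -13 (F = -6 - 7 = -13)
f(K, y) = 0 (f(K, y) = (K + 2*y)*0 = 0)
E(N) = -14 (E(N) = -2*(1 + 6) = -2*7 = -14)
E(f(-2, F)) - 1*(-4204) = -14 - 1*(-4204) = -14 + 4204 = 4190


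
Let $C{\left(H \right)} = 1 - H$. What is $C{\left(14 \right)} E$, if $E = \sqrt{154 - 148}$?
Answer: $- 13 \sqrt{6} \approx -31.843$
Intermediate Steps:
$E = \sqrt{6} \approx 2.4495$
$C{\left(14 \right)} E = \left(1 - 14\right) \sqrt{6} = - 13 \sqrt{6}$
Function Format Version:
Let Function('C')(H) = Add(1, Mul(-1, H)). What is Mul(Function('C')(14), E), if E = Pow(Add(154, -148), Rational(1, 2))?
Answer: Mul(-13, Pow(6, Rational(1, 2))) ≈ -31.843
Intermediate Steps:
E = Pow(6, Rational(1, 2)) ≈ 2.4495
Mul(Function('C')(14), E) = Mul(Add(1, Mul(-1, 14)), Pow(6, Rational(1, 2))) = Mul(Add(1, -14), Pow(6, Rational(1, 2))) = Mul(-13, Pow(6, Rational(1, 2)))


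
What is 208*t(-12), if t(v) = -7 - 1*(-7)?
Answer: 0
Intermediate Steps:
t(v) = 0 (t(v) = -7 + 7 = 0)
208*t(-12) = 208*0 = 0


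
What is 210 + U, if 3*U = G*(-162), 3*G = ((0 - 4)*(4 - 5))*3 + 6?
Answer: -114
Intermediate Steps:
G = 6 (G = (((0 - 4)*(4 - 5))*3 + 6)/3 = (-4*(-1)*3 + 6)/3 = (4*3 + 6)/3 = (12 + 6)/3 = (⅓)*18 = 6)
U = -324 (U = (6*(-162))/3 = (⅓)*(-972) = -324)
210 + U = 210 - 324 = -114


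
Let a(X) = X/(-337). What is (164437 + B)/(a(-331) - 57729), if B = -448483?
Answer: 47861751/9727171 ≈ 4.9204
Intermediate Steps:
a(X) = -X/337 (a(X) = X*(-1/337) = -X/337)
(164437 + B)/(a(-331) - 57729) = (164437 - 448483)/(-1/337*(-331) - 57729) = -284046/(331/337 - 57729) = -284046/(-19454342/337) = -284046*(-337/19454342) = 47861751/9727171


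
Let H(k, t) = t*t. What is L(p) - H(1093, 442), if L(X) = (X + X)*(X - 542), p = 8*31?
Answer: -341188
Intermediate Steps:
H(k, t) = t**2
p = 248
L(X) = 2*X*(-542 + X) (L(X) = (2*X)*(-542 + X) = 2*X*(-542 + X))
L(p) - H(1093, 442) = 2*248*(-542 + 248) - 1*442**2 = 2*248*(-294) - 1*195364 = -145824 - 195364 = -341188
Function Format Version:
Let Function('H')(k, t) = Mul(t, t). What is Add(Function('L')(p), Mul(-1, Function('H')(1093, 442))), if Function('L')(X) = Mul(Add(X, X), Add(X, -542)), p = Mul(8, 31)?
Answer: -341188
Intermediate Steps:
Function('H')(k, t) = Pow(t, 2)
p = 248
Function('L')(X) = Mul(2, X, Add(-542, X)) (Function('L')(X) = Mul(Mul(2, X), Add(-542, X)) = Mul(2, X, Add(-542, X)))
Add(Function('L')(p), Mul(-1, Function('H')(1093, 442))) = Add(Mul(2, 248, Add(-542, 248)), Mul(-1, Pow(442, 2))) = Add(Mul(2, 248, -294), Mul(-1, 195364)) = Add(-145824, -195364) = -341188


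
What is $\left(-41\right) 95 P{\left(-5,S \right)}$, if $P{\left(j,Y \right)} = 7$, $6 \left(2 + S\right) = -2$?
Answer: $-27265$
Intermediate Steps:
$S = - \frac{7}{3}$ ($S = -2 + \frac{1}{6} \left(-2\right) = -2 - \frac{1}{3} = - \frac{7}{3} \approx -2.3333$)
$\left(-41\right) 95 P{\left(-5,S \right)} = \left(-41\right) 95 \cdot 7 = \left(-3895\right) 7 = -27265$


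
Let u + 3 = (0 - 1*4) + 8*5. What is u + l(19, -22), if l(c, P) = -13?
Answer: 20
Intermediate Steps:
u = 33 (u = -3 + ((0 - 1*4) + 8*5) = -3 + ((0 - 4) + 40) = -3 + (-4 + 40) = -3 + 36 = 33)
u + l(19, -22) = 33 - 13 = 20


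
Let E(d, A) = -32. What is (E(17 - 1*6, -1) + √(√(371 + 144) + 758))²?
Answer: (32 - √(758 + √515))² ≈ 16.476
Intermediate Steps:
(E(17 - 1*6, -1) + √(√(371 + 144) + 758))² = (-32 + √(√(371 + 144) + 758))² = (-32 + √(√515 + 758))² = (-32 + √(758 + √515))²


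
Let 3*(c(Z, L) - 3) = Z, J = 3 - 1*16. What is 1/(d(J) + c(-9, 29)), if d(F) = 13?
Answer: 1/13 ≈ 0.076923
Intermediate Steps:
J = -13 (J = 3 - 16 = -13)
c(Z, L) = 3 + Z/3
1/(d(J) + c(-9, 29)) = 1/(13 + (3 + (⅓)*(-9))) = 1/(13 + (3 - 3)) = 1/(13 + 0) = 1/13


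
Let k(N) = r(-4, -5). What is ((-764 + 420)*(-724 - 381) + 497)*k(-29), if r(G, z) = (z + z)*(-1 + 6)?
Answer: -19030850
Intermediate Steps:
r(G, z) = 10*z (r(G, z) = (2*z)*5 = 10*z)
k(N) = -50 (k(N) = 10*(-5) = -50)
((-764 + 420)*(-724 - 381) + 497)*k(-29) = ((-764 + 420)*(-724 - 381) + 497)*(-50) = (-344*(-1105) + 497)*(-50) = (380120 + 497)*(-50) = 380617*(-50) = -19030850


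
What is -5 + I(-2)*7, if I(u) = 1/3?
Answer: -8/3 ≈ -2.6667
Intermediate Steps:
I(u) = ⅓
-5 + I(-2)*7 = -5 + (⅓)*7 = -5 + 7/3 = -8/3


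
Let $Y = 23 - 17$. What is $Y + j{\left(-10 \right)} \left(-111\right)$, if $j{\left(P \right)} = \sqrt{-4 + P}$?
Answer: $6 - 111 i \sqrt{14} \approx 6.0 - 415.32 i$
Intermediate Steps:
$Y = 6$
$Y + j{\left(-10 \right)} \left(-111\right) = 6 + \sqrt{-4 - 10} \left(-111\right) = 6 + \sqrt{-14} \left(-111\right) = 6 + i \sqrt{14} \left(-111\right) = 6 - 111 i \sqrt{14}$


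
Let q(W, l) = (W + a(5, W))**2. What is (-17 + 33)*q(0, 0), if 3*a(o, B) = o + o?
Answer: 1600/9 ≈ 177.78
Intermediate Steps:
a(o, B) = 2*o/3 (a(o, B) = (o + o)/3 = (2*o)/3 = 2*o/3)
q(W, l) = (10/3 + W)**2 (q(W, l) = (W + (2/3)*5)**2 = (W + 10/3)**2 = (10/3 + W)**2)
(-17 + 33)*q(0, 0) = (-17 + 33)*((10 + 3*0)**2/9) = 16*((10 + 0)**2/9) = 16*((1/9)*10**2) = 16*((1/9)*100) = 16*(100/9) = 1600/9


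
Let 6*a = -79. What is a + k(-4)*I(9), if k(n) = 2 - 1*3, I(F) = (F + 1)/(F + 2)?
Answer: -929/66 ≈ -14.076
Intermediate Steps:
I(F) = (1 + F)/(2 + F)
a = -79/6 (a = (1/6)*(-79) = -79/6 ≈ -13.167)
k(n) = -1 (k(n) = 2 - 3 = -1)
a + k(-4)*I(9) = -79/6 - (1 + 9)/(2 + 9) = -79/6 - 10/11 = -929/66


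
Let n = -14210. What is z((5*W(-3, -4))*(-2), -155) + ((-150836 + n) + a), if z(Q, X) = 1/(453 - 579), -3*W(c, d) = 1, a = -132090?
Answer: -37439137/126 ≈ -2.9714e+5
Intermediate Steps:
W(c, d) = -⅓ (W(c, d) = -⅓*1 = -⅓)
z(Q, X) = -1/126 (z(Q, X) = 1/(-126) = -1/126)
z((5*W(-3, -4))*(-2), -155) + ((-150836 + n) + a) = -1/126 + ((-150836 - 14210) - 132090) = -1/126 + (-165046 - 132090) = -1/126 - 297136 = -37439137/126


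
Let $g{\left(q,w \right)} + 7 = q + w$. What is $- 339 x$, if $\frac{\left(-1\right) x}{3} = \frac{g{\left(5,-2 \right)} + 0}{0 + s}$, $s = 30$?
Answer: $- \frac{678}{5} \approx -135.6$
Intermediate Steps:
$g{\left(q,w \right)} = -7 + q + w$ ($g{\left(q,w \right)} = -7 + \left(q + w\right) = -7 + q + w$)
$x = \frac{2}{5}$ ($x = - 3 \frac{\left(-7 + 5 - 2\right) + 0}{0 + 30} = - 3 \frac{-4 + 0}{30} = - 3 \left(\left(-4\right) \frac{1}{30}\right) = \left(-3\right) \left(- \frac{2}{15}\right) = \frac{2}{5} \approx 0.4$)
$- 339 x = \left(-339\right) \frac{2}{5} = - \frac{678}{5}$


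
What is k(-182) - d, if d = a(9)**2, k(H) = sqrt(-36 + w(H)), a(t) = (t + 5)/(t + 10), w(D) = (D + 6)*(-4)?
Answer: -196/361 + 2*sqrt(167) ≈ 25.303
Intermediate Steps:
w(D) = -24 - 4*D (w(D) = (6 + D)*(-4) = -24 - 4*D)
a(t) = (5 + t)/(10 + t)
k(H) = sqrt(-60 - 4*H) (k(H) = sqrt(-36 + (-24 - 4*H)) = sqrt(-60 - 4*H))
d = 196/361 (d = ((5 + 9)/(10 + 9))**2 = (14/19)**2 = 196/361 ≈ 0.54294)
k(-182) - d = 2*sqrt(-15 - 1*(-182)) - 1*196/361 = 2*sqrt(-15 + 182) - 196/361 = 2*sqrt(167) - 196/361 = -196/361 + 2*sqrt(167)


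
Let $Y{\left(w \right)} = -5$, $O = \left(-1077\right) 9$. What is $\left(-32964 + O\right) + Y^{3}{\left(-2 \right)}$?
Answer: $-42782$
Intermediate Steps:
$O = -9693$
$\left(-32964 + O\right) + Y^{3}{\left(-2 \right)} = \left(-32964 - 9693\right) + \left(-5\right)^{3} = -42657 - 125 = -42782$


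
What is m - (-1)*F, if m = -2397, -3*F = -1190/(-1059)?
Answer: -7616459/3177 ≈ -2397.4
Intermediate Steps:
F = -1190/3177 (F = -(-1190)/(3*(-1059)) = -(-1190)*(-1)/(3*1059) = -⅓*1190/1059 = -1190/3177 ≈ -0.37457)
m - (-1)*F = -2397 - (-1)*(-1190)/3177 = -2397 - 1*1190/3177 = -2397 - 1190/3177 = -7616459/3177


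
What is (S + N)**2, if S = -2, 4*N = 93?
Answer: 7225/16 ≈ 451.56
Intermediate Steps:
N = 93/4 (N = (1/4)*93 = 93/4 ≈ 23.250)
(S + N)**2 = (-2 + 93/4)**2 = (85/4)**2 = 7225/16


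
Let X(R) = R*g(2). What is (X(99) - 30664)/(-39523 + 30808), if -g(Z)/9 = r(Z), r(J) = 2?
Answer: 32446/8715 ≈ 3.7230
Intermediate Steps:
g(Z) = -18 (g(Z) = -9*2 = -18)
X(R) = -18*R (X(R) = R*(-18) = -18*R)
(X(99) - 30664)/(-39523 + 30808) = (-18*99 - 30664)/(-39523 + 30808) = (-1782 - 30664)/(-8715) = -32446*(-1/8715) = 32446/8715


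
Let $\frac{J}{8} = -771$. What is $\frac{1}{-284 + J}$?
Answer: $- \frac{1}{6452} \approx -0.00015499$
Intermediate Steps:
$J = -6168$ ($J = 8 \left(-771\right) = -6168$)
$\frac{1}{-284 + J} = \frac{1}{-284 - 6168} = \frac{1}{-6452} = - \frac{1}{6452}$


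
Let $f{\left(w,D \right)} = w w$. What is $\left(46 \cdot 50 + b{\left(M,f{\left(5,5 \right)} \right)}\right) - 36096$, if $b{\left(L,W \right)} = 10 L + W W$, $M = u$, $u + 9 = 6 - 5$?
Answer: $-33251$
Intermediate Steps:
$u = -8$ ($u = -9 + \left(6 - 5\right) = -9 + 1 = -8$)
$f{\left(w,D \right)} = w^{2}$
$M = -8$
$b{\left(L,W \right)} = W^{2} + 10 L$ ($b{\left(L,W \right)} = 10 L + W^{2} = W^{2} + 10 L$)
$\left(46 \cdot 50 + b{\left(M,f{\left(5,5 \right)} \right)}\right) - 36096 = \left(46 \cdot 50 + \left(\left(5^{2}\right)^{2} + 10 \left(-8\right)\right)\right) - 36096 = \left(2300 - \left(80 - 25^{2}\right)\right) - 36096 = \left(2300 + \left(625 - 80\right)\right) - 36096 = \left(2300 + 545\right) - 36096 = 2845 - 36096 = -33251$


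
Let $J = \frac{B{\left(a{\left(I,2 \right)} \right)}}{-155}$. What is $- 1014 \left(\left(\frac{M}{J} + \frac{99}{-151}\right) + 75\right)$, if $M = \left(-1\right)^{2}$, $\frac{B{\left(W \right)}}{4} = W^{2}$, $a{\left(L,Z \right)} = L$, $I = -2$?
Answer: $- \frac{79198977}{1208} \approx -65562.0$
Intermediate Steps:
$B{\left(W \right)} = 4 W^{2}$
$J = - \frac{16}{155}$ ($J = \frac{4 \left(-2\right)^{2}}{-155} = 4 \cdot 4 \left(- \frac{1}{155}\right) = 16 \left(- \frac{1}{155}\right) = - \frac{16}{155} \approx -0.10323$)
$M = 1$
$- 1014 \left(\left(\frac{M}{J} + \frac{99}{-151}\right) + 75\right) = - 1014 \left(\left(1 \frac{1}{- \frac{16}{155}} + \frac{99}{-151}\right) + 75\right) = - 1014 \left(\left(1 \left(- \frac{155}{16}\right) + 99 \left(- \frac{1}{151}\right)\right) + 75\right) = - 1014 \left(\left(- \frac{155}{16} - \frac{99}{151}\right) + 75\right) = - 1014 \left(- \frac{24989}{2416} + 75\right) = \left(-1014\right) \frac{156211}{2416} = - \frac{79198977}{1208}$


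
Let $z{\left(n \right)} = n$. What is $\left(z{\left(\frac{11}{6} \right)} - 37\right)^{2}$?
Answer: $\frac{44521}{36} \approx 1236.7$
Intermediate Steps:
$\left(z{\left(\frac{11}{6} \right)} - 37\right)^{2} = \left(\frac{11}{6} - 37\right)^{2} = \left(- \frac{211}{6}\right)^{2} = \frac{44521}{36}$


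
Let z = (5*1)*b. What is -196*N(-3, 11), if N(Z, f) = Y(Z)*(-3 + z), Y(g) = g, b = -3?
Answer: -10584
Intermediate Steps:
z = -15 (z = (5*1)*(-3) = 5*(-3) = -15)
N(Z, f) = -18*Z (N(Z, f) = Z*(-3 - 15) = Z*(-18) = -18*Z)
-196*N(-3, 11) = -(-3528)*(-3) = -196*54 = -10584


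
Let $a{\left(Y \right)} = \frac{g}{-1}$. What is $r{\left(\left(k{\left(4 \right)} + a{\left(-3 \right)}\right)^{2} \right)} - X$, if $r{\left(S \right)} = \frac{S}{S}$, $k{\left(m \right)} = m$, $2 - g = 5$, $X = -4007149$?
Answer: $4007150$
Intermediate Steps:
$g = -3$ ($g = 2 - 5 = -3$)
$a{\left(Y \right)} = 3$ ($a{\left(Y \right)} = - \frac{3}{-1} = \left(-3\right) \left(-1\right) = 3$)
$r{\left(S \right)} = 1$
$r{\left(\left(k{\left(4 \right)} + a{\left(-3 \right)}\right)^{2} \right)} - X = 1 - -4007149 = 1 + 4007149 = 4007150$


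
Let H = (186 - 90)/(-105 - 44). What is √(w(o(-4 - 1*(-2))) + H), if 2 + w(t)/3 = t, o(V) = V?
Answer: 2*I*√70179/149 ≈ 3.5559*I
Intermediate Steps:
w(t) = -6 + 3*t
H = -96/149 (H = 96/(-149) = 96*(-1/149) = -96/149 ≈ -0.64430)
√(w(o(-4 - 1*(-2))) + H) = √((-6 + 3*(-4 - 1*(-2))) - 96/149) = √((-6 + 3*(-4 + 2)) - 96/149) = √((-6 + 3*(-2)) - 96/149) = √((-6 - 6) - 96/149) = √(-12 - 96/149) = √(-1884/149) = 2*I*√70179/149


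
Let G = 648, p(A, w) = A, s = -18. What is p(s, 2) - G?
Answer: -666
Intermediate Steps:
p(s, 2) - G = -18 - 1*648 = -18 - 648 = -666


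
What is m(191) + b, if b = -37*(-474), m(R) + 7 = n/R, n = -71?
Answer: 3348350/191 ≈ 17531.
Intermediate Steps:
m(R) = -7 - 71/R
b = 17538
m(191) + b = (-7 - 71/191) + 17538 = -1408/191 + 17538 = 3348350/191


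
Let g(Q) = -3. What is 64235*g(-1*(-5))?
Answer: -192705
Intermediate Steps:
64235*g(-1*(-5)) = 64235*(-3) = -192705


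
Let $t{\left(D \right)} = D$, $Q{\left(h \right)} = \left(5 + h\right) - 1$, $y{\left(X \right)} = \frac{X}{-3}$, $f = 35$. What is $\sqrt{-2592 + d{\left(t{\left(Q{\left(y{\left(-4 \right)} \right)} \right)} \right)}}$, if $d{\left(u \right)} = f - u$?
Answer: $\frac{i \sqrt{23061}}{3} \approx 50.62 i$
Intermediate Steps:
$y{\left(X \right)} = - \frac{X}{3}$ ($y{\left(X \right)} = X \left(- \frac{1}{3}\right) = - \frac{X}{3}$)
$Q{\left(h \right)} = 4 + h$
$d{\left(u \right)} = 35 - u$
$\sqrt{-2592 + d{\left(t{\left(Q{\left(y{\left(-4 \right)} \right)} \right)} \right)}} = \sqrt{-2592 + \left(35 - \left(4 - - \frac{4}{3}\right)\right)} = \sqrt{-2592 + \left(35 - \left(4 + \frac{4}{3}\right)\right)} = \sqrt{-2592 + \left(35 - \frac{16}{3}\right)} = \sqrt{-2592 + \frac{89}{3}} = \sqrt{- \frac{7687}{3}} = \frac{i \sqrt{23061}}{3}$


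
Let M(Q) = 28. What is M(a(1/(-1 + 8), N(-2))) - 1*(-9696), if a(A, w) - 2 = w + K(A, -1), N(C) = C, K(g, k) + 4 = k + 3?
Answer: 9724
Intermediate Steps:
K(g, k) = -1 + k (K(g, k) = -4 + (k + 3) = -4 + (3 + k) = -1 + k)
a(A, w) = w (a(A, w) = 2 + (w + (-1 - 1)) = 2 + (w - 2) = 2 + (-2 + w) = w)
M(a(1/(-1 + 8), N(-2))) - 1*(-9696) = 28 - 1*(-9696) = 28 + 9696 = 9724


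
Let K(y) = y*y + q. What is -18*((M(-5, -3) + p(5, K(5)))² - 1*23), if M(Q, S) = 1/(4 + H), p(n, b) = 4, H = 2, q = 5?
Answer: 203/2 ≈ 101.50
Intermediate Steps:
K(y) = 5 + y² (K(y) = y*y + 5 = y² + 5 = 5 + y²)
M(Q, S) = ⅙ (M(Q, S) = 1/(4 + 2) = 1/6 = ⅙)
-18*((M(-5, -3) + p(5, K(5)))² - 1*23) = -18*((⅙ + 4)² - 1*23) = -18*((25/6)² - 23) = -18*(625/36 - 23) = -18*(-203/36) = 203/2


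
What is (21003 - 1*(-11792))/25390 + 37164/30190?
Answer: 193367501/76652410 ≈ 2.5227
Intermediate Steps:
(21003 - 1*(-11792))/25390 + 37164/30190 = (21003 + 11792)*(1/25390) + 37164*(1/30190) = 32795*(1/25390) + 18582/15095 = 6559/5078 + 18582/15095 = 193367501/76652410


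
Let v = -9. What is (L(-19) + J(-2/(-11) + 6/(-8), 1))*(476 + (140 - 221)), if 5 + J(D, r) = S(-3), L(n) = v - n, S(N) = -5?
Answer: 0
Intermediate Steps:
L(n) = -9 - n
J(D, r) = -10 (J(D, r) = -5 - 5 = -10)
(L(-19) + J(-2/(-11) + 6/(-8), 1))*(476 + (140 - 221)) = ((-9 - 1*(-19)) - 10)*(476 + (140 - 221)) = ((-9 + 19) - 10)*(476 - 81) = (10 - 10)*395 = 0*395 = 0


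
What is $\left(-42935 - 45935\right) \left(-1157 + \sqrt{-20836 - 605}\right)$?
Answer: $102822590 - 88870 i \sqrt{21441} \approx 1.0282 \cdot 10^{8} - 1.3013 \cdot 10^{7} i$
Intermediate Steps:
$\left(-42935 - 45935\right) \left(-1157 + \sqrt{-20836 - 605}\right) = - 88870 \left(-1157 + \sqrt{-21441}\right) = - 88870 \left(-1157 + i \sqrt{21441}\right) = 102822590 - 88870 i \sqrt{21441}$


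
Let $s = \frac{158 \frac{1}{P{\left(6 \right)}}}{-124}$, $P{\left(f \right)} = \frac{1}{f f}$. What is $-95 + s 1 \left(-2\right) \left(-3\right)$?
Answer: $- \frac{11477}{31} \approx -370.23$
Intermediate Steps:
$P{\left(f \right)} = \frac{1}{f^{2}}$
$s = - \frac{1422}{31}$ ($s = \frac{158 \frac{1}{\frac{1}{36}}}{-124} = 158 \frac{1}{\frac{1}{36}} \left(- \frac{1}{124}\right) = 158 \cdot 36 \left(- \frac{1}{124}\right) = 5688 \left(- \frac{1}{124}\right) = - \frac{1422}{31} \approx -45.871$)
$-95 + s 1 \left(-2\right) \left(-3\right) = -95 - \frac{1422 \cdot 1 \left(-2\right) \left(-3\right)}{31} = -95 - \frac{1422 \left(\left(-2\right) \left(-3\right)\right)}{31} = -95 - \frac{8532}{31} = - \frac{11477}{31}$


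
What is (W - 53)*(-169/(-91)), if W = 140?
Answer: 1131/7 ≈ 161.57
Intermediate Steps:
(W - 53)*(-169/(-91)) = (140 - 53)*(-169/(-91)) = 87*(-169*(-1/91)) = 87*(13/7) = 1131/7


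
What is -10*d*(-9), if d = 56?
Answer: 5040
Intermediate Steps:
-10*d*(-9) = -10*56*(-9) = -560*(-9) = 5040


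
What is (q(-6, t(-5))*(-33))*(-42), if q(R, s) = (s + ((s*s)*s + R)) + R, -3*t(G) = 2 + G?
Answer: -13860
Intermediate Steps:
t(G) = -2/3 - G/3 (t(G) = -(2 + G)/3 = -2/3 - G/3)
q(R, s) = s + s**3 + 2*R (q(R, s) = (s + (s**2*s + R)) + R = (s + (s**3 + R)) + R = (s + (R + s**3)) + R = (R + s + s**3) + R = s + s**3 + 2*R)
(q(-6, t(-5))*(-33))*(-42) = (((-2/3 - 1/3*(-5)) + (-2/3 - 1/3*(-5))**3 + 2*(-6))*(-33))*(-42) = (((-2/3 + 5/3) + (-2/3 + 5/3)**3 - 12)*(-33))*(-42) = ((1 + 1**3 - 12)*(-33))*(-42) = ((1 + 1 - 12)*(-33))*(-42) = -10*(-33)*(-42) = 330*(-42) = -13860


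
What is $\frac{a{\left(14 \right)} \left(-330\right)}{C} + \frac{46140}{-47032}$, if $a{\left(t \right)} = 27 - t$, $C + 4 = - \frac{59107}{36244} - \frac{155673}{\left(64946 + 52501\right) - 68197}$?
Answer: $\frac{44929241997939165}{92260910476598} \approx 486.98$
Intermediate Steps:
$C = - \frac{7846649981}{892508500}$ ($C = -4 - \left(\frac{59107}{36244} + \frac{155673}{\left(64946 + 52501\right) - 68197}\right) = -4 - \left(\frac{59107}{36244} + \frac{155673}{117447 - 68197}\right) = -4 - \left(\frac{59107}{36244} + \frac{155673}{49250}\right) = -4 - \frac{4276615981}{892508500} = - \frac{7846649981}{892508500} \approx -8.7917$)
$\frac{a{\left(14 \right)} \left(-330\right)}{C} + \frac{46140}{-47032} = \frac{\left(27 - 14\right) \left(-330\right)}{- \frac{7846649981}{892508500}} + \frac{46140}{-47032} = \left(27 - 14\right) \left(-330\right) \left(- \frac{892508500}{7846649981}\right) + 46140 \left(- \frac{1}{47032}\right) = 13 \left(-330\right) \left(- \frac{892508500}{7846649981}\right) - \frac{11535}{11758} = \left(-4290\right) \left(- \frac{892508500}{7846649981}\right) - \frac{11535}{11758} = \frac{3828861465000}{7846649981} - \frac{11535}{11758} = \frac{44929241997939165}{92260910476598}$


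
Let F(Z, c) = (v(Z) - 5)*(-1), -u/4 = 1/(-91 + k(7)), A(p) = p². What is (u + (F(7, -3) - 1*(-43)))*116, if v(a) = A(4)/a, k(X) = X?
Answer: 111476/21 ≈ 5308.4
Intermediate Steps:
v(a) = 16/a (v(a) = 4²/a = 16/a)
u = 1/21 (u = -4/(-91 + 7) = -4/(-84) = -4*(-1/84) = 1/21 ≈ 0.047619)
F(Z, c) = 5 - 16/Z (F(Z, c) = (16/Z - 5)*(-1) = (-5 + 16/Z)*(-1) = 5 - 16/Z)
(u + (F(7, -3) - 1*(-43)))*116 = (1/21 + ((5 - 16/7) - 1*(-43)))*116 = (1/21 + ((5 - 16*⅐) + 43))*116 = (1/21 + ((5 - 16/7) + 43))*116 = (1/21 + (19/7 + 43))*116 = (1/21 + 320/7)*116 = (961/21)*116 = 111476/21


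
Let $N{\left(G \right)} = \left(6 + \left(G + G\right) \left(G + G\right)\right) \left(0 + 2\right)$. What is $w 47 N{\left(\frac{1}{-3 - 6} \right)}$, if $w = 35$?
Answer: $\frac{1612100}{81} \approx 19902.0$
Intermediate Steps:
$N{\left(G \right)} = 12 + 8 G^{2}$ ($N{\left(G \right)} = \left(6 + 2 G 2 G\right) 2 = \left(6 + 4 G^{2}\right) 2 = 12 + 8 G^{2}$)
$w 47 N{\left(\frac{1}{-3 - 6} \right)} = 35 \cdot 47 \left(12 + 8 \left(\frac{1}{-3 - 6}\right)^{2}\right) = 1645 \left(12 + 8 \left(\frac{1}{-9}\right)^{2}\right) = 1645 \left(12 + 8 \left(- \frac{1}{9}\right)^{2}\right) = 1645 \left(12 + 8 \cdot \frac{1}{81}\right) = 1645 \left(12 + \frac{8}{81}\right) = 1645 \cdot \frac{980}{81} = \frac{1612100}{81}$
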